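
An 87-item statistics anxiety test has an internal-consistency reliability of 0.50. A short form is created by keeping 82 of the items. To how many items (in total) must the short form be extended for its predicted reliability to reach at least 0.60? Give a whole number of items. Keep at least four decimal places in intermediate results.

131

First, r for the 82-item form: n = 82/87 = 0.9425, so r_82 = 0.9425·0.50/(1 + (0.9425 − 1)·0.50) = 0.4852
Then solve for n' with r_old = 0.4852, r_target = 0.60: n' = 0.60(1 − 0.4852)/[0.4852(1 − 0.60)] = 1.5915
Total items = 1.5915 × 82 = 130.50, rounded up to 131.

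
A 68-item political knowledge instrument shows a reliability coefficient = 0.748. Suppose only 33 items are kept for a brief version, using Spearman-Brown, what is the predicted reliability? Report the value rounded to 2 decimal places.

0.59

The new length is 33/68 = 0.4853 times the old.
By Spearman-Brown, r_new = n r / (1 + (n − 1) r).
r_new = 0.4853·0.748 / [1 + (0.4853 − 1)·0.748]
r_new = 0.3630 / 0.6150 ≈ 0.5902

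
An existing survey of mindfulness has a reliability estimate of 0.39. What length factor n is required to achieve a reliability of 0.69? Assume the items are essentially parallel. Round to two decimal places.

Spearman-Brown solved for the length factor n:
n = r*(1 − r) / [ r (1 − r*) ]
n = [0.69 × 0.61] / [0.39 × 0.31]
n = 0.4209 / 0.1209 ≈ 3.4814

3.48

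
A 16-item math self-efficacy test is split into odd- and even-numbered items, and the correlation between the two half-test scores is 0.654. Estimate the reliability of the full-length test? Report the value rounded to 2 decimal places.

0.79

Each half is half the length of the full test, so the full test is n = 2 times a half.
r_full = 2(0.654) / (1 + 0.654)
r_full = 1.3080 / 1.6540 ≈ 0.7908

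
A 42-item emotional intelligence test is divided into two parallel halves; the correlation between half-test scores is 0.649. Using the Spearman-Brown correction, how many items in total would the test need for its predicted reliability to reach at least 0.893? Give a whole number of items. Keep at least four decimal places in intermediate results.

r_full = 2(0.649)/(1 + 0.649) = 0.7871
Solve Spearman-Brown for n: n = 0.893(1 − 0.7871) / [0.7871(1 − 0.893)] = 2.2574
Items = 2.2574 × 42 ≈ 94.81 → 95

95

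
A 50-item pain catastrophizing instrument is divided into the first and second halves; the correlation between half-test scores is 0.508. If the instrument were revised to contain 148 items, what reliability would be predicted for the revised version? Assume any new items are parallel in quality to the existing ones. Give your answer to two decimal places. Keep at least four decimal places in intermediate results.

0.86

Full-test reliability from the split-half r: r_full = 2(0.508)/(1 + 0.508) = 0.6737
Then adjust to 148 items: n = 148/50 = 2.9600
r_new = n·r_full / (1 + (n − 1)·r_full) = 1.9942 / 2.3205 ≈ 0.8594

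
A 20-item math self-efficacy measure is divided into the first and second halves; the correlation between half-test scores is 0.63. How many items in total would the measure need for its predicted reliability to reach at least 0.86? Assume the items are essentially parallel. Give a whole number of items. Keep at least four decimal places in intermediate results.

37

Corrected full-test reliability: r_full = 2 × 0.63 / (1 + 0.63) ≈ 0.7730
n = r_tgt(1 − r_full) / [r_full(1 − r_tgt)] = 0.86 × 0.2270 / (0.7730 × 0.14) ≈ 1.8039
Required items = 1.8039 × 20 = 36.08, so 37 items.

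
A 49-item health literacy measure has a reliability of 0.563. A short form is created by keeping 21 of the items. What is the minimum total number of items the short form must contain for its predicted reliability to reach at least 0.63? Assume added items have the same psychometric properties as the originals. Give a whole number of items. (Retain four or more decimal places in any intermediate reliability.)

Short-form reliability: n = 21/49 = 0.4286; r_21 = n·r/(1+(n−1)r) ≈ 0.3557
Then solve for n' with r_old = 0.3557, r_target = 0.63: n' = 0.63(1 − 0.3557)/[0.3557(1 − 0.63)] = 3.0842
Items = 3.0842 × 21 ≈ 64.77 → 65

65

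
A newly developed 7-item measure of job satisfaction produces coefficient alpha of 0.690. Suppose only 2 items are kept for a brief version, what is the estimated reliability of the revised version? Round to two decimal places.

0.39

The new length is 2/7 = 0.2857 times the old.
r_new = 0.2857·0.690 / [1 + (0.2857 − 1)·0.690]
r_new = 0.1971 / 0.5071 ≈ 0.3887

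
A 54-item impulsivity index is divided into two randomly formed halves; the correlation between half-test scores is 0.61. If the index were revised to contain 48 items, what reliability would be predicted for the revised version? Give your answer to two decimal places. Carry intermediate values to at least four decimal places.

0.74

First correct the split-half correlation to full-test reliability: r_full = 2 × 0.61 / (1 + 0.61) ≈ 0.7578
Then adjust to 48 items: n = 48/54 = 0.8889
r_new = n·r_full / (1 + (n − 1)·r_full) = 0.6736 / 0.9158 ≈ 0.7355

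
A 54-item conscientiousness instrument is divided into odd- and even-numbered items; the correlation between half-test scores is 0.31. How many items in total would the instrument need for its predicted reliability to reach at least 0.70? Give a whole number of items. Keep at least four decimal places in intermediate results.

141

Corrected full-test reliability: r_full = 2 × 0.31 / (1 + 0.31) ≈ 0.4733
n = r_tgt(1 − r_full) / [r_full(1 − r_tgt)] = 0.70 × 0.5267 / (0.4733 × 0.30) ≈ 2.5966
Required items = 2.5966 × 54 = 140.22, so 141 items.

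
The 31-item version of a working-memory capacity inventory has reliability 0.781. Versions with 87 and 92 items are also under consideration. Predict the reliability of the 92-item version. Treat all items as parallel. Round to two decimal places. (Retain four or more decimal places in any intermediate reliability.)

Only the ratio of lengths matters: n = 92/31 = 2.9677
r_{92} = n·r / (1 + (n − 1)·r) = 2.3178 / 2.5368 ≈ 0.9137

0.91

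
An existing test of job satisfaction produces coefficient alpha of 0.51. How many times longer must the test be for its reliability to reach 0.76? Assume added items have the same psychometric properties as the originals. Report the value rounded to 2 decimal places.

Rearranging the Spearman-Brown formula for n,
n = r*(1 − r) / [ r (1 − r*) ]
n = 0.76 × (1 − 0.51) / [ 0.51 × (1 − 0.76) ]
  = 0.3724 / 0.1224 = 3.0425

3.04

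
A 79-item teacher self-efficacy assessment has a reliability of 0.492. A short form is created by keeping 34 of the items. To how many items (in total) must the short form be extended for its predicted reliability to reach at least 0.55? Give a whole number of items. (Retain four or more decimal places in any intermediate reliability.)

100

First, r for the 34-item form: n = 34/79 = 0.4304, so r_34 = 0.4304·0.492/(1 + (0.4304 − 1)·0.492) = 0.2942
Then solve for n' with r_old = 0.2942, r_target = 0.55: n' = 0.55(1 − 0.2942)/[0.2942(1 − 0.55)] = 2.9322
Items = 2.9322 × 34 ≈ 99.69 → 100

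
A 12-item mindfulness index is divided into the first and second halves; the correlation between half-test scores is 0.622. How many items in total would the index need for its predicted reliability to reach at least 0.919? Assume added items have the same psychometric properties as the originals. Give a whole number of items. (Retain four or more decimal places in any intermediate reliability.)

42

r_full = 2(0.622)/(1 + 0.622) = 0.7670
n = r_tgt(1 − r_full) / [r_full(1 − r_tgt)] = 0.919 × 0.2330 / (0.7670 × 0.081) ≈ 3.4466
Required items = 3.4466 × 12 = 41.36, so 42 items.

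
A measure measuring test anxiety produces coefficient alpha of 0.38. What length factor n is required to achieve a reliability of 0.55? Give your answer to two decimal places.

Rearranging the Spearman-Brown formula for n,
n = r*(1 − r) / [ r (1 − r*) ]
n = 0.55(1 − 0.38) / [0.38(1 − 0.55)]
  = 0.3410 / 0.1710 = 1.9942

1.99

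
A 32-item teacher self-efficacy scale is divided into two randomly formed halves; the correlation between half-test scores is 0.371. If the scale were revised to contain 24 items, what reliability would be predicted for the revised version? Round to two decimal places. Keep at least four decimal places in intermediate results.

0.47

First correct the split-half correlation to full-test reliability: r_full = 2 × 0.371 / (1 + 0.371) ≈ 0.5412
Length factor from 32 to 24 items: n = 24/32 = 0.7500
r_new = n·r_full / (1 + (n − 1)·r_full) = 0.4059 / 0.8647 ≈ 0.4694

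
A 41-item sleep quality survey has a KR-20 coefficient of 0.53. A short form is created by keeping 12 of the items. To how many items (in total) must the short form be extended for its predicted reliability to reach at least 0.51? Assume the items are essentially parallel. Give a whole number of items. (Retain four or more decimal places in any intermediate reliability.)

38

First, r for the 12-item form: n = 12/41 = 0.2927, so r_12 = 0.2927·0.53/(1 + (0.2927 − 1)·0.53) = 0.2482
Length factor from the short form to reach 0.51: n' = 0.51(1 − 0.2482) / [0.2482(1 − 0.51)] ≈ 3.1526
Items = 3.1526 × 12 ≈ 37.83 → 38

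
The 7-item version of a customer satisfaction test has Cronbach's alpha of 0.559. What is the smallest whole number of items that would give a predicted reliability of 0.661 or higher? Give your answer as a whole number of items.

n = 0.661(1 − 0.559) / [0.559(1 − 0.661)]
n = 0.291501 / 0.189501 ≈ 1.5383
Items needed = n × 7 = 1.5383 × 7 ≈ 10.77 → round up to 11

11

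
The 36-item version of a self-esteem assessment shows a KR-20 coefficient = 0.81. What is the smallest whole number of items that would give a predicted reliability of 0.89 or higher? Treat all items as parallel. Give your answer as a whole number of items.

n = [0.89 × 0.19] / [0.81 × 0.11]
  = 0.1691 / 0.0891 = 1.8979
1.8979 × 36 = 68.32 → 69 items

69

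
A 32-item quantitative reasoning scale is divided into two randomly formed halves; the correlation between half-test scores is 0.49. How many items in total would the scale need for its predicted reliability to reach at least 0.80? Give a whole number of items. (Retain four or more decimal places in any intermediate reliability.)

r_full = 2(0.49)/(1 + 0.49) = 0.6577
n = r_tgt(1 − r_full) / [r_full(1 − r_tgt)] = 0.80 × 0.3423 / (0.6577 × 0.20) ≈ 2.0818
Required items = 2.0818 × 32 = 66.62, so 67 items.

67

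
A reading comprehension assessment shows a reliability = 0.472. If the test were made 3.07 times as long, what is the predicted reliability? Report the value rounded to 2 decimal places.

r_new = (3.07 × 0.472) / (1 + (3.07 − 1) × 0.472)
     = 1.4490 / 1.9770 = 0.7329

0.73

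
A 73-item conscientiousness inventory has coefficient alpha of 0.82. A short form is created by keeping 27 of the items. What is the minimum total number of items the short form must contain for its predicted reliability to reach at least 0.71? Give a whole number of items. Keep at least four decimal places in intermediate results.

40

First, r for the 27-item form: n = 27/73 = 0.3699, so r_27 = 0.3699·0.82/(1 + (0.3699 − 1)·0.82) = 0.6276
Then solve for n' with r_old = 0.6276, r_target = 0.71: n' = 0.71(1 − 0.6276)/[0.6276(1 − 0.71)] = 1.4527
Items = 1.4527 × 27 ≈ 39.22 → 40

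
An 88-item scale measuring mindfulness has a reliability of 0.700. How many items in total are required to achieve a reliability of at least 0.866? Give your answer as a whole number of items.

244

Spearman-Brown solved for the length factor n:
n = r*(1 − r) / [ r (1 − r*) ]
n = [0.866 × 0.300] / [0.700 × 0.134]
  = 0.259800 / 0.093800 = 2.7697
So the test needs 2.7697 × 88 ≈ 243.73 items; rounding up, 244.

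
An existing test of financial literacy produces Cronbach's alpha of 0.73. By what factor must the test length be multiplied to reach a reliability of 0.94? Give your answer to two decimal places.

5.79

Rearranging the Spearman-Brown formula for n,
n = r_target (1 − r_old) / [ r_old (1 − r_target) ]
n = [0.94 × 0.27] / [0.73 × 0.06]
  = 0.2538 / 0.0438 = 5.7945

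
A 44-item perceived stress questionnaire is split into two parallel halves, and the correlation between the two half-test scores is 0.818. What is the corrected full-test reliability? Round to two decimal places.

Apply the Spearman-Brown correction with n = 2:
r_full = 2(0.818) / (1 + 0.818)
       = 1.6360 / 1.8180 = 0.8999

0.90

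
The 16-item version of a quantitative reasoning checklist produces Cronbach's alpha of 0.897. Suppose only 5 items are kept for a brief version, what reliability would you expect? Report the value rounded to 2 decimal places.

0.73

The new length is 5/16 = 0.3125 times the old.
Spearman-Brown: r_new = n·r / (1 + (n − 1)·r)
r_new = 0.3125·0.897 / [1 + (0.3125 − 1)·0.897]
     = 0.2803 / 0.3833 = 0.7313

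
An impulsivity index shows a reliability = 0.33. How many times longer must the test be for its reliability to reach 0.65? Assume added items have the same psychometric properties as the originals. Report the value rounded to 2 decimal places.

3.77

n = 0.65 × (1 − 0.33) / [ 0.33 × (1 − 0.65) ]
n = 0.4355 / 0.1155 ≈ 3.7706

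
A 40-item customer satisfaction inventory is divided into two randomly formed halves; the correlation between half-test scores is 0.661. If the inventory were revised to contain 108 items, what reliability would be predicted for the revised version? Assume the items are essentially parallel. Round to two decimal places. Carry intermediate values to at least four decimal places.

0.91

Spearman-Brown correction (n = 2): r_full = 2·0.661/(1 + 0.661) = 0.7959
Length factor from 40 to 108 items: n = 108/40 = 2.7000
r_new = n·r_full / (1 + (n − 1)·r_full) = 2.1489 / 2.3530 ≈ 0.9133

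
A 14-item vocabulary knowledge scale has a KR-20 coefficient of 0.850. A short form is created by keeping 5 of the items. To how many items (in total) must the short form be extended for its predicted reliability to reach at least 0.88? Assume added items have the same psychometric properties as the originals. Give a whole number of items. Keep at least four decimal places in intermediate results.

19

Short-form reliability: n = 5/14 = 0.3571; r_5 = n·r/(1+(n−1)r) ≈ 0.6693
Then solve for n' with r_old = 0.6693, r_target = 0.88: n' = 0.88(1 − 0.6693)/[0.6693(1 − 0.88)] = 3.6234
Items = 3.6234 × 5 ≈ 18.12 → 19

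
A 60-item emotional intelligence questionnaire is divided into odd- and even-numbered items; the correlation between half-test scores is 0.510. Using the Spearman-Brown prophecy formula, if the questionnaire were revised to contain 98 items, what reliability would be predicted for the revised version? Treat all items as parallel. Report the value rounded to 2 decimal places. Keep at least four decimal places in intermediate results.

Spearman-Brown correction (n = 2): r_full = 2·0.510/(1 + 0.510) = 0.6755
Then adjust to 98 items: n = 98/60 = 1.6333
r_new = n·r_full / (1 + (n − 1)·r_full) = 1.1033 / 1.4278 ≈ 0.7727

0.77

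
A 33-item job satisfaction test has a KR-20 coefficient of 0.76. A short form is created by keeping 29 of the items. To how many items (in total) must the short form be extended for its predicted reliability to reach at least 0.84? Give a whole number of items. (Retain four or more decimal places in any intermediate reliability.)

Short-form reliability: n = 29/33 = 0.8788; r_29 = n·r/(1+(n−1)r) ≈ 0.7357
Then solve for n' with r_old = 0.7357, r_target = 0.84: n' = 0.84(1 − 0.7357)/[0.7357(1 − 0.84)] = 1.8861
Total items = 1.8861 × 29 = 54.70, rounded up to 55.

55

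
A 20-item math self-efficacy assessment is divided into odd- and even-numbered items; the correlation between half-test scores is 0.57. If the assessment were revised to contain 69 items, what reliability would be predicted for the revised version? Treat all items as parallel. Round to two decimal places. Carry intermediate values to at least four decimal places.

Full-test reliability from the split-half r: r_full = 2(0.57)/(1 + 0.57) = 0.7261
Then adjust to 69 items: n = 69/20 = 3.4500
r_new = n·r_full / (1 + (n − 1)·r_full) = 2.5050 / 2.7789 ≈ 0.9014

0.90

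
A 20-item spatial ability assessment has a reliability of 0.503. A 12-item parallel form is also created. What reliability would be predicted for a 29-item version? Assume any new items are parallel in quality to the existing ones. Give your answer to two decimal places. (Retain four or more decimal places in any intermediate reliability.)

0.59

Only the ratio of lengths matters: n = 29/20 = 1.4500
r_{29} = n·r / (1 + (n − 1)·r) = 0.7293 / 1.2264 ≈ 0.5947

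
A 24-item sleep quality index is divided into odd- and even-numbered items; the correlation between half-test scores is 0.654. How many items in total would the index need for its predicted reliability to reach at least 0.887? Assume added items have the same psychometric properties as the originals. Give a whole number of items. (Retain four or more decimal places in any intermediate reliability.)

r_full = 2(0.654)/(1 + 0.654) = 0.7908
Solve Spearman-Brown for n: n = 0.887(1 − 0.7908) / [0.7908(1 − 0.887)] = 2.0765
Required items = 2.0765 × 24 = 49.84, so 50 items.

50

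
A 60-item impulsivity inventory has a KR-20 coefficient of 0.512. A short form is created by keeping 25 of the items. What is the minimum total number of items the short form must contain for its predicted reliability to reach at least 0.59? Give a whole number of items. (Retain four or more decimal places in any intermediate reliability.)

83

Short-form reliability: n = 25/60 = 0.4167; r_25 = n·r/(1+(n−1)r) ≈ 0.3042
Length factor from the short form to reach 0.59: n' = 0.59(1 − 0.3042) / [0.3042(1 − 0.59)] ≈ 3.2915
Total items = 3.2915 × 25 = 82.29, rounded up to 83.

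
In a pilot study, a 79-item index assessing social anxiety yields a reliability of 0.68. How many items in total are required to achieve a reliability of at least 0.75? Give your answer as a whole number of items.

112

n = 0.75 × (1 − 0.68) / [ 0.68 × (1 − 0.75) ]
n = 0.2400 / 0.1700 ≈ 1.4118
Items needed = n × 79 = 1.4118 × 79 ≈ 111.53 → round up to 112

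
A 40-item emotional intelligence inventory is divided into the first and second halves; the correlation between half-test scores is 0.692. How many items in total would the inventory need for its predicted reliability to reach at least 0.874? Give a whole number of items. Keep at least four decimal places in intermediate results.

62

r_full = 2(0.692)/(1 + 0.692) = 0.8180
Solve Spearman-Brown for n: n = 0.874(1 − 0.8180) / [0.8180(1 − 0.874)] = 1.5433
Required items = 1.5433 × 40 = 61.73, so 62 items.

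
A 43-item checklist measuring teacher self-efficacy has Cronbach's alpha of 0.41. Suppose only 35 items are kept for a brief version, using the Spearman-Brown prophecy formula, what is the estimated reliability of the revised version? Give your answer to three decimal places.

Length ratio n = 35/43 = 0.814
Apply the Spearman-Brown prophecy formula, r' = nr / [1 + (n − 1)r]:
r_new = 0.814·0.41 / [1 + (0.814 − 1)·0.41]
r_new = 0.3337 / 0.9237 ≈ 0.3613

0.361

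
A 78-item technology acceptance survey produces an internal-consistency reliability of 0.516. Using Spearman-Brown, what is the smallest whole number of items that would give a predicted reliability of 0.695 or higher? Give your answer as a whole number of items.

Spearman-Brown solved for the length factor n:
n = r_target (1 − r_old) / [ r_old (1 − r_target) ]
n = 0.695(1 − 0.516) / [0.516(1 − 0.695)]
n = 0.336380 / 0.157380 ≈ 2.1374
2.1374 × 78 = 166.72 → 167 items

167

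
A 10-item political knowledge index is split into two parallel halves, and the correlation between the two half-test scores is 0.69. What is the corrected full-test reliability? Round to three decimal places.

0.817

Each half is half the length of the full test, so the full test is n = 2 times a half.
r_full = 2(0.69) / (1 + 0.69)
       = 1.3800 / 1.6900 = 0.8166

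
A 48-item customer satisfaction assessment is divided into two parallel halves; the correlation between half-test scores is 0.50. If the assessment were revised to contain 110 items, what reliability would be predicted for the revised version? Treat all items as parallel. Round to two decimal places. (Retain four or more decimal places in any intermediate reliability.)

0.82

Spearman-Brown correction (n = 2): r_full = 2·0.50/(1 + 0.50) = 0.6667
Length factor from 48 to 110 items: n = 110/48 = 2.2917
r_new = n·r_full / (1 + (n − 1)·r_full) = 1.5279 / 1.8612 ≈ 0.8209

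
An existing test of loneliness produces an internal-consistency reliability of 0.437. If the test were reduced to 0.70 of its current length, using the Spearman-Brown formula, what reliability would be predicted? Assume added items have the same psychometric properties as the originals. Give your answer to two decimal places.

0.35

Spearman-Brown: r_new = n·r / (1 + (n − 1)·r)
r_new = 0.7·0.437 / [1 + (0.7 − 1)·0.437]
     = 0.3059 / 0.8689 = 0.3521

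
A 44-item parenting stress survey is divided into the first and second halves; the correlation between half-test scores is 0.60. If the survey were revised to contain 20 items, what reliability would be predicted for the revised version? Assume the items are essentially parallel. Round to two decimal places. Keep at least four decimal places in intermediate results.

0.58

First correct the split-half correlation to full-test reliability: r_full = 2 × 0.60 / (1 + 0.60) ≈ 0.7500
Length factor from 44 to 20 items: n = 20/44 = 0.4545
r_new = n·r_full / (1 + (n − 1)·r_full) = 0.3409 / 0.5909 ≈ 0.5769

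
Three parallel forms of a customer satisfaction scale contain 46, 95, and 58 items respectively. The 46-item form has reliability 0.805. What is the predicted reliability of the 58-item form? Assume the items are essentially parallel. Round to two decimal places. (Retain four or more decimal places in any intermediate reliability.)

0.84

Only the ratio of lengths matters: n = 58/46 = 1.2609
r_{58} = n·r / (1 + (n − 1)·r) = 1.0150 / 1.2100 ≈ 0.8388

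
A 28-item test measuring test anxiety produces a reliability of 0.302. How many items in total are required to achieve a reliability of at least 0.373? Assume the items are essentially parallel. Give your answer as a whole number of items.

39

n = [0.373 × 0.698] / [0.302 × 0.627]
n = 0.260354 / 0.189354 ≈ 1.3750
So the test needs 1.3750 × 28 ≈ 38.50 items; rounding up, 39.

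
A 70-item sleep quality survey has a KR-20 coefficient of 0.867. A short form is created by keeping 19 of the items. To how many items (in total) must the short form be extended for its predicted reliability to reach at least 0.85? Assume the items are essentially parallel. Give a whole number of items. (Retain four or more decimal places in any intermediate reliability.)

61

Short-form reliability: n = 19/70 = 0.2714; r_19 = n·r/(1+(n−1)r) ≈ 0.6389
Then solve for n' with r_old = 0.6389, r_target = 0.85: n' = 0.85(1 − 0.6389)/[0.6389(1 − 0.85)] = 3.2027
Total items = 3.2027 × 19 = 60.85, rounded up to 61.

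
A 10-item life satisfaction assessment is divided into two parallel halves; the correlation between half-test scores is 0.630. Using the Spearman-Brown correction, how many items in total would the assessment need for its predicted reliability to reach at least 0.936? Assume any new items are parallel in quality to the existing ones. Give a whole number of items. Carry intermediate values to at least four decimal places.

r_full = 2(0.630)/(1 + 0.630) = 0.7730
Solve Spearman-Brown for n: n = 0.936(1 − 0.7730) / [0.7730(1 − 0.936)] = 4.2948
Items = 4.2948 × 10 ≈ 42.95 → 43

43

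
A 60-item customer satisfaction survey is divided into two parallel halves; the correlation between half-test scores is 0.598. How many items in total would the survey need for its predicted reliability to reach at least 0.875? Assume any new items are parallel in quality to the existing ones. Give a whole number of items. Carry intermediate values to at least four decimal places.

r_full = 2(0.598)/(1 + 0.598) = 0.7484
n = r_tgt(1 − r_full) / [r_full(1 − r_tgt)] = 0.875 × 0.2516 / (0.7484 × 0.125) ≈ 2.3533
Items = 2.3533 × 60 ≈ 141.20 → 142

142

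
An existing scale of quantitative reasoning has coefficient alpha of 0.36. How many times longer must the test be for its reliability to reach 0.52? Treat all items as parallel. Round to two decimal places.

n = 0.52(1 − 0.36) / [0.36(1 − 0.52)]
  = 0.3328 / 0.1728 = 1.9259

1.93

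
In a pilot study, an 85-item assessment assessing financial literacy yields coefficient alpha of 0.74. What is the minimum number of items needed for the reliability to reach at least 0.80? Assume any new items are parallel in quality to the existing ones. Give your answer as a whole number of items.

120

Spearman-Brown solved for the length factor n:
n = r_target (1 − r_old) / [ r_old (1 − r_target) ]
n = 0.80(1 − 0.74) / [0.74(1 − 0.80)]
n = 0.2080 / 0.1480 ≈ 1.4054
1.4054 × 85 = 119.46 → 120 items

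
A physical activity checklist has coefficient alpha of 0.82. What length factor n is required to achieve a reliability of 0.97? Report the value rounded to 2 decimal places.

7.10

Rearranging the Spearman-Brown formula for n,
n = r*(1 − r) / [ r (1 − r*) ]
n = 0.97 × (1 − 0.82) / [ 0.82 × (1 − 0.97) ]
  = 0.1746 / 0.0246 = 7.0976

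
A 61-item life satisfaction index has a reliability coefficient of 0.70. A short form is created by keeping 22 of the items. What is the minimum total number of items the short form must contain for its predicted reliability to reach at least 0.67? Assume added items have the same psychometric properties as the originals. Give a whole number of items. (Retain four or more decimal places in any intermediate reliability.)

54

Short-form reliability: n = 22/61 = 0.3607; r_22 = n·r/(1+(n−1)r) ≈ 0.4570
Length factor from the short form to reach 0.67: n' = 0.67(1 − 0.4570) / [0.4570(1 − 0.67)] ≈ 2.4124
Total items = 2.4124 × 22 = 53.07, rounded up to 54.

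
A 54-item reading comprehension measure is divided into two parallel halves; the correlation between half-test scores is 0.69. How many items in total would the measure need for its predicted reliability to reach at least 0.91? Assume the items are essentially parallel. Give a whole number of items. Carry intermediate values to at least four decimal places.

r_full = 2(0.69)/(1 + 0.69) = 0.8166
Solve Spearman-Brown for n: n = 0.91(1 − 0.8166) / [0.8166(1 − 0.91)] = 2.2709
Required items = 2.2709 × 54 = 122.63, so 123 items.

123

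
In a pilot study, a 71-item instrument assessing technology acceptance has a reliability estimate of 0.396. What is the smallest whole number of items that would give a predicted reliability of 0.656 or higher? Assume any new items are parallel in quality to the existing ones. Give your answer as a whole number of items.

207

Spearman-Brown solved for the length factor n:
n = r_target (1 − r_old) / [ r_old (1 − r_target) ]
n = 0.656(1 − 0.396) / [0.396(1 − 0.656)]
n = 0.396224 / 0.136224 ≈ 2.9086
Items needed = n × 71 = 2.9086 × 71 ≈ 206.51 → round up to 207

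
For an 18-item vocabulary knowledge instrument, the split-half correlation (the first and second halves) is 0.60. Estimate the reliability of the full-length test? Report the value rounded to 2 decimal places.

r_full = 2r_hh / (1 + r_hh) = 2 × 0.60 / (1 + 0.60)
r_full = 1.2000 / 1.6000 ≈ 0.7500

0.75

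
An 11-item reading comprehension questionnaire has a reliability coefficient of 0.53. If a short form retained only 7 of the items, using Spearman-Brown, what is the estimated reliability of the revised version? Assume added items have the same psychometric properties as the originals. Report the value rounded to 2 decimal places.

0.42

The new length is 7/11 = 0.6364 times the old.
Spearman-Brown: r_new = n·r / (1 + (n − 1)·r)
r_new = (0.6364 × 0.53) / (1 + (0.6364 − 1) × 0.53)
r_new = 0.3373 / 0.8073 ≈ 0.4178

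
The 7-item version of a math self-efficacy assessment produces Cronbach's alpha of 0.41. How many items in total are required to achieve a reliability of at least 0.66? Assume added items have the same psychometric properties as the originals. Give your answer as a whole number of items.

20

n = 0.66(1 − 0.41) / [0.41(1 − 0.66)]
  = 0.3894 / 0.1394 = 2.7934
2.7934 × 7 = 19.55 → 20 items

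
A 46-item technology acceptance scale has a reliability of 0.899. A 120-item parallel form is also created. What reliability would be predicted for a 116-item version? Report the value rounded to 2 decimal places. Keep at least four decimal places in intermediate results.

0.96

Only the ratio of lengths matters: n = 116/46 = 2.5217
r_{116} = n·r / (1 + (n − 1)·r) = 2.2670 / 2.3680 ≈ 0.9573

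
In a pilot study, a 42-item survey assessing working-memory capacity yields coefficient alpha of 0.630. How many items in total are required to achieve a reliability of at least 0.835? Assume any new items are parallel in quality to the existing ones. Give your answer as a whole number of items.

125

Rearranging the Spearman-Brown formula for n,
n = r*(1 − r) / [ r (1 − r*) ]
n = [0.835 × 0.370] / [0.630 × 0.165]
  = 0.308950 / 0.103950 = 2.9721
Items needed = n × 42 = 2.9721 × 42 ≈ 124.83 → round up to 125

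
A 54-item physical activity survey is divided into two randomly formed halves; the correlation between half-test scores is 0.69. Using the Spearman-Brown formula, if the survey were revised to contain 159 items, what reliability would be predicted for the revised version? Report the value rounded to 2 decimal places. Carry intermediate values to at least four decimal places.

0.93

Full-test reliability from the split-half r: r_full = 2(0.69)/(1 + 0.69) = 0.8166
Then adjust to 159 items: n = 159/54 = 2.9444
r_new = n·r_full / (1 + (n − 1)·r_full) = 2.4044 / 2.5878 ≈ 0.9291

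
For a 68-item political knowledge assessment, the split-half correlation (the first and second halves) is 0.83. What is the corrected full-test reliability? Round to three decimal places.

0.907

r_full = 2r_hh / (1 + r_hh) = 2 × 0.83 / (1 + 0.83)
r_full = 1.6600 / 1.8300 ≈ 0.9071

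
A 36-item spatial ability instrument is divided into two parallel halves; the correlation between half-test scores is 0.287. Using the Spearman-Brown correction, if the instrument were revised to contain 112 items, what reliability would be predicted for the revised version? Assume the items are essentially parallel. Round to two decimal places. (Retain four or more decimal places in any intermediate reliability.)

0.71

Full-test reliability from the split-half r: r_full = 2(0.287)/(1 + 0.287) = 0.4460
Then adjust to 112 items: n = 112/36 = 3.1111
r_new = n·r_full / (1 + (n − 1)·r_full) = 1.3876 / 1.9416 ≈ 0.7147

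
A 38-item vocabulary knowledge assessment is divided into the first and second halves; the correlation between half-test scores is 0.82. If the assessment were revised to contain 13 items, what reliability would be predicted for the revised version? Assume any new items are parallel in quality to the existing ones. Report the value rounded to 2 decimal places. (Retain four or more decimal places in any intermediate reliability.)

First correct the split-half correlation to full-test reliability: r_full = 2 × 0.82 / (1 + 0.82) ≈ 0.9011
Length factor from 38 to 13 items: n = 13/38 = 0.3421
r_new = n·r_full / (1 + (n − 1)·r_full) = 0.3083 / 0.4072 ≈ 0.7571

0.76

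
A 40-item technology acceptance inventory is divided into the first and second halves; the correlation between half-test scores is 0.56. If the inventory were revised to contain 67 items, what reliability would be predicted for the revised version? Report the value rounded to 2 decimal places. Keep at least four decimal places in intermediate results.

0.81

Spearman-Brown correction (n = 2): r_full = 2·0.56/(1 + 0.56) = 0.7179
Length factor from 40 to 67 items: n = 67/40 = 1.6750
r_new = n·r_full / (1 + (n − 1)·r_full) = 1.2025 / 1.4846 ≈ 0.8100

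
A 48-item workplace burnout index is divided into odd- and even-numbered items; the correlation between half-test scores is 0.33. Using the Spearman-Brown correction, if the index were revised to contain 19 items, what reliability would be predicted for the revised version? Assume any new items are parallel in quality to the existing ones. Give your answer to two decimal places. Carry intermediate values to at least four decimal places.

0.28

Full-test reliability from the split-half r: r_full = 2(0.33)/(1 + 0.33) = 0.4962
Length factor from 48 to 19 items: n = 19/48 = 0.3958
r_new = n·r_full / (1 + (n − 1)·r_full) = 0.1964 / 0.7002 ≈ 0.2805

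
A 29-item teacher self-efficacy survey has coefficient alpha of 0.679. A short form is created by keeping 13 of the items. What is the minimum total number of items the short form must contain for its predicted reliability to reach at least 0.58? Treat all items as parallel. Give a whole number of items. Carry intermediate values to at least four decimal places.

Short-form reliability: n = 13/29 = 0.4483; r_13 = n·r/(1+(n−1)r) ≈ 0.4867
Length factor from the short form to reach 0.58: n' = 0.58(1 − 0.4867) / [0.4867(1 − 0.58)] ≈ 1.4564
Items = 1.4564 × 13 ≈ 18.93 → 19

19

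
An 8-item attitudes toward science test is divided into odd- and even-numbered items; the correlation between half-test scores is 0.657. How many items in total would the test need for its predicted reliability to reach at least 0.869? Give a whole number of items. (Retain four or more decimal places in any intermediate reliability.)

14

Corrected full-test reliability: r_full = 2 × 0.657 / (1 + 0.657) ≈ 0.7930
Solve Spearman-Brown for n: n = 0.869(1 − 0.7930) / [0.7930(1 − 0.869)] = 1.7316
Required items = 1.7316 × 8 = 13.85, so 14 items.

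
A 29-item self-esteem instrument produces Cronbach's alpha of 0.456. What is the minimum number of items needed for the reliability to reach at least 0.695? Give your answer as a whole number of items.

79

Invert Spearman-Brown to solve for n:
n = r_target (1 − r_old) / [ r_old (1 − r_target) ]
n = 0.695 × (1 − 0.456) / [ 0.456 × (1 − 0.695) ]
n = 0.378080 / 0.139080 ≈ 2.7184
So the test needs 2.7184 × 29 ≈ 78.83 items; rounding up, 79.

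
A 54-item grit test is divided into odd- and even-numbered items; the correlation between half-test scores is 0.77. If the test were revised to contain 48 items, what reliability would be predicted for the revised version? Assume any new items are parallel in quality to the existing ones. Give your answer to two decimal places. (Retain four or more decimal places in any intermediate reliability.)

0.86

Full-test reliability from the split-half r: r_full = 2(0.77)/(1 + 0.77) = 0.8701
Then adjust to 48 items: n = 48/54 = 0.8889
r_new = n·r_full / (1 + (n − 1)·r_full) = 0.7734 / 0.9033 ≈ 0.8562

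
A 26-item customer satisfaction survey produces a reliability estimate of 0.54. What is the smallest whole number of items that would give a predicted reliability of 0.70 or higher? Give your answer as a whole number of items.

52

Rearranging the Spearman-Brown formula for n,
n = r_target (1 − r_old) / [ r_old (1 − r_target) ]
n = 0.70 × (1 − 0.54) / [ 0.54 × (1 − 0.70) ]
n = 0.3220 / 0.1620 ≈ 1.9877
Items needed = n × 26 = 1.9877 × 26 ≈ 51.68 → round up to 52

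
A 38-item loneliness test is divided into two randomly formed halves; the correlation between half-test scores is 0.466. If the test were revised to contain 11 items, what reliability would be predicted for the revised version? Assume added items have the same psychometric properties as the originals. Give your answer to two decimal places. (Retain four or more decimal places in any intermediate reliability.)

Spearman-Brown correction (n = 2): r_full = 2·0.466/(1 + 0.466) = 0.6357
Then adjust to 11 items: n = 11/38 = 0.2895
r_new = n·r_full / (1 + (n − 1)·r_full) = 0.1840 / 0.5483 ≈ 0.3356

0.34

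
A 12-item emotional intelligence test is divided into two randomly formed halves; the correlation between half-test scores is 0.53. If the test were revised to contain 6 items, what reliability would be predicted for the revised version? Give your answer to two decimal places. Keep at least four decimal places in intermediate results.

0.53

First correct the split-half correlation to full-test reliability: r_full = 2 × 0.53 / (1 + 0.53) ≈ 0.6928
Then adjust to 6 items: n = 6/12 = 0.5000
r_new = n·r_full / (1 + (n − 1)·r_full) = 0.3464 / 0.6536 ≈ 0.5300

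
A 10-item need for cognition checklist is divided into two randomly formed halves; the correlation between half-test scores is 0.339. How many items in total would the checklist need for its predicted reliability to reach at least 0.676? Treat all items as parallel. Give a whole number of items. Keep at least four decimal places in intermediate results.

r_full = 2(0.339)/(1 + 0.339) = 0.5063
Solve Spearman-Brown for n: n = 0.676(1 − 0.5063) / [0.5063(1 − 0.676)] = 2.0345
Required items = 2.0345 × 10 = 20.34, so 21 items.

21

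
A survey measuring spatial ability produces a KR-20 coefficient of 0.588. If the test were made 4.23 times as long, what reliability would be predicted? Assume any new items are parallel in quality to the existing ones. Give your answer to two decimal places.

Apply the Spearman-Brown prophecy formula, r' = nr / [1 + (n − 1)r]:
r_new = (4.23 × 0.588) / (1 + (4.23 − 1) × 0.588)
r_new = 2.4872 / 2.8992 ≈ 0.8579

0.86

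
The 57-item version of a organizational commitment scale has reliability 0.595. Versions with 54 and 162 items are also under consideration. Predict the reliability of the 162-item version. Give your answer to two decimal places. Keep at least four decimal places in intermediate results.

The 54-item form is not needed; work directly from the 57-item form with n = 162/57 = 2.8421.
r_{162} = n·r / (1 + (n − 1)·r) = 1.6910 / 2.0960 ≈ 0.8068

0.81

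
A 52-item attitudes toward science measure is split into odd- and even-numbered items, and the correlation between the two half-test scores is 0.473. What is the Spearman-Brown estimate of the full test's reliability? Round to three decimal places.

0.642

Each half is half the length of the full test, so the full test is n = 2 times a half.
r_full = 2r_hh / (1 + r_hh) = 2 × 0.473 / (1 + 0.473)
       = 0.9460 / 1.4730 = 0.6422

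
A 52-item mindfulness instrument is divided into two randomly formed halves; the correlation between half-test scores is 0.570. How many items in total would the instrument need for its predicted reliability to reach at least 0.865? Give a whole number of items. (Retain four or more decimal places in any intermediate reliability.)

126

r_full = 2(0.570)/(1 + 0.570) = 0.7261
Solve Spearman-Brown for n: n = 0.865(1 − 0.7261) / [0.7261(1 − 0.865)] = 2.4170
Items = 2.4170 × 52 ≈ 125.68 → 126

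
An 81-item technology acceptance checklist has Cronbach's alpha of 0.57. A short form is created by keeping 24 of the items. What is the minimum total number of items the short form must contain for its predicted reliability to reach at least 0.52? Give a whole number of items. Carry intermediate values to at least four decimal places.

67

Short-form reliability: n = 24/81 = 0.2963; r_24 = n·r/(1+(n−1)r) ≈ 0.2820
Then solve for n' with r_old = 0.2820, r_target = 0.52: n' = 0.52(1 − 0.2820)/[0.2820(1 − 0.52)] = 2.7583
Items = 2.7583 × 24 ≈ 66.20 → 67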